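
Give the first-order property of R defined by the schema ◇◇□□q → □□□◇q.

This is a Sahlqvist (Geach-type) schema ◇^2□^2q → □^3◇^1q.
Minimal-valuation argument: fix x; take any y with xR^2y and any z with xR^3z. Set V(q) to the set of worlds R-reachable from y in exactly 2 steps. Then □^2q holds at y, so the antecedent holds at x; validity forces ◇^1q at z, giving a w with zR^1w and yR^2w.
First-order correspondent: ∀x ∀y ∀z ((xR²y ∧ xR³z) → ∃w (yR²w ∧ zRw)).

∀x ∀y ∀z ((xR²y ∧ xR³z) → ∃w (yR²w ∧ zRw))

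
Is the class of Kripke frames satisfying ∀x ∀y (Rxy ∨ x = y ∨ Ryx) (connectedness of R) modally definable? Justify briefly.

Modal frame validity is preserved under disjoint unions.
Take 4 disjoint single-world reflexive frames: each is trivially connected, but their disjoint union has 4 worlds with no edge between distinct components, so it is not connected.
So no modal formula (or set of formulas) defines exactly the connected frames.

No — not modally definable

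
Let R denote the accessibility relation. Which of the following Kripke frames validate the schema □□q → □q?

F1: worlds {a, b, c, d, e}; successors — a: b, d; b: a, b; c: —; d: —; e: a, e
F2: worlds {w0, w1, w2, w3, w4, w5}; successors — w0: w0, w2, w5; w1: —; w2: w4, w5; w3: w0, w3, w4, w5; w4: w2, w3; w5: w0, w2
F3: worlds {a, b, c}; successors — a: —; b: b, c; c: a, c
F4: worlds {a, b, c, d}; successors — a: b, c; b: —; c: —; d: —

The schema corresponds to density: ∀x ∀y (Rxy → ∃z (Rxz ∧ Rzy)).
F1: fails — Rad but no z with Raz and Rzd.
F2: fails — Rw2w4 but no z with Rw2z and Rzw4.
F3: satisfies the condition.
F4: fails — Rac but no z with Raz and Rzc.
Valid on: F3.

F3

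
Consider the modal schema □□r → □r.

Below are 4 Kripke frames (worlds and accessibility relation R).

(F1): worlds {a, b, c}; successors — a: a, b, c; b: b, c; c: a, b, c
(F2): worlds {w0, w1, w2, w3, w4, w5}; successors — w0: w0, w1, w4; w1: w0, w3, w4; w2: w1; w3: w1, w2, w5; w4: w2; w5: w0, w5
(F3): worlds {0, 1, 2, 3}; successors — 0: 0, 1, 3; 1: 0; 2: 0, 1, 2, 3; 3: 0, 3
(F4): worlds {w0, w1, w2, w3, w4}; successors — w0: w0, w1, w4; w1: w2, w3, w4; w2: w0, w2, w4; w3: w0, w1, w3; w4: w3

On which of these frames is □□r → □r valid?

This is the axiom for density; its first-order frame correspondent is ∀x ∀y (Rxy → ∃z (Rxz ∧ Rzy)).
(F1): satisfies the condition.
(F2): fails — Rw1w3 but no z with Rw1z and Rzw3.
(F3): satisfies the condition.
(F4): satisfies the condition.
Valid on: (F1), (F3), (F4).

(F1), (F3), (F4)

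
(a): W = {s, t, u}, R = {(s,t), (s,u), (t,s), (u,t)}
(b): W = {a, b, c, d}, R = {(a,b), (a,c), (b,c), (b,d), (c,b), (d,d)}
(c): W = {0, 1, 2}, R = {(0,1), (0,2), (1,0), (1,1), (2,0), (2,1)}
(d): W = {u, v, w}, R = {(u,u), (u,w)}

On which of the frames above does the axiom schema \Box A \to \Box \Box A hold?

The schema corresponds to transitivity: \forall x \forall y \forall z (Rxy \wedge Ryz \to Rxz).
(a): fails — Rts and Rsu but not Rtu.
(b): fails — Rbc and Rcb but not Rbb.
(c): fails — R10 and R02 but not R12.
(d): satisfies the condition.
Valid on: (d).

(d)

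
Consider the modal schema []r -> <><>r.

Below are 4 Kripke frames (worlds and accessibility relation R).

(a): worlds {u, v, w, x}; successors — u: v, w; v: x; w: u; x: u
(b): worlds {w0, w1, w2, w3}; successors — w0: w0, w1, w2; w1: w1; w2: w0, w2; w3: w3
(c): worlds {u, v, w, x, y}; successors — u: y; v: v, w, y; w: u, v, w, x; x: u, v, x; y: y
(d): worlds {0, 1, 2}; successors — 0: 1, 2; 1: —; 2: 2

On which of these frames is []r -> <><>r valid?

Frame correspondent (Sahlqvist): forall x exists w (xRw & x R^2 w) — i.e. a generalized confluence (Geach) condition.
(a): fails — at u but no t with uRt and uR²t.
(b): holds.
(c): holds.
(d): fails — at 1 but no w with 1Rw and 1R²w.
Valid on: (b), (c).

(b), (c)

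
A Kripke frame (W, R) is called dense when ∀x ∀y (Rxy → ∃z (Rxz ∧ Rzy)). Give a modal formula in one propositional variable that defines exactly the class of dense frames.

The condition is density. The C4 schema □□ψ → □ψ defines it.

□□ψ → □ψ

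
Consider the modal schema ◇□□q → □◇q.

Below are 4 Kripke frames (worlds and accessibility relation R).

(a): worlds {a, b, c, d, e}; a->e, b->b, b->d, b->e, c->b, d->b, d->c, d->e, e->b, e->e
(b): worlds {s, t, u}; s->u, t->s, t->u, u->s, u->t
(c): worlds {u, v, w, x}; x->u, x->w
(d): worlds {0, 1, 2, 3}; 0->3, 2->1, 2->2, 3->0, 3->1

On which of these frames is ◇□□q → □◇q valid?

This is the axiom for a generalized confluence (Geach) condition; its first-order frame correspondent is ∀x ∀y ∀z ((xRy ∧ xRz) → ∃w (yR²w ∧ zRw)).
(a): satisfies the condition.
(b): fails — tRs, tRs but no w with sR²w and sRw.
(c): fails — xRu, xRu but no t with uR²t and uRt.
(d): fails — 0R3, 0R3 but no w with 3R²w and 3Rw.
Valid on: (a).

(a)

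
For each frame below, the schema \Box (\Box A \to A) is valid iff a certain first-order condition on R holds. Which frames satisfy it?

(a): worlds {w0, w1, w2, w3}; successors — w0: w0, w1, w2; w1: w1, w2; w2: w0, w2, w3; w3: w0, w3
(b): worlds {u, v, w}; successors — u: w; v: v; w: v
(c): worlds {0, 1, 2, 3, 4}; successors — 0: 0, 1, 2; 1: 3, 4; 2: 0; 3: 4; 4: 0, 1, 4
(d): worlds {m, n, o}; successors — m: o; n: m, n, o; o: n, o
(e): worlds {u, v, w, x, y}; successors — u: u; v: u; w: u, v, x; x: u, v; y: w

(a)

Frame correspondent (Sahlqvist): \forall x \forall y (Rxy \to Ryy) — i.e. shift-reflexivity.
(a): ✓.
(b): fails — Ruw but not Rww.
(c): fails — R02 but not R22.
(d): fails — Rnm but not Rmm.
(e): fails — Rwx but not Rxx.
Valid on: (a).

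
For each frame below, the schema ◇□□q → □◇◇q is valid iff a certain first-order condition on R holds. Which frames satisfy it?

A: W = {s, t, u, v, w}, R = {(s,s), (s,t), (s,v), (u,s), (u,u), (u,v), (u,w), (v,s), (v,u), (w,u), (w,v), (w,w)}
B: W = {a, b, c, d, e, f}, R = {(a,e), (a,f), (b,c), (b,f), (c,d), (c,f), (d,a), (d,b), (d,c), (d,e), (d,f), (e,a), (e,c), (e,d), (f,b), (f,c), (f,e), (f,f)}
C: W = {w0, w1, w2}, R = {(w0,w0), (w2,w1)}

The schema corresponds to a generalized confluence (Geach) condition: ∀x ∀y ∀z ((xRy ∧ xRz) → ∃w (yR²w ∧ zR²w)).
A: fails — sRs, sRt but no w* with sR²w* and tR²w*.
B: satisfies the condition.
C: fails — w2Rw1, w2Rw1 but no w with w1R²w and w1R²w.

B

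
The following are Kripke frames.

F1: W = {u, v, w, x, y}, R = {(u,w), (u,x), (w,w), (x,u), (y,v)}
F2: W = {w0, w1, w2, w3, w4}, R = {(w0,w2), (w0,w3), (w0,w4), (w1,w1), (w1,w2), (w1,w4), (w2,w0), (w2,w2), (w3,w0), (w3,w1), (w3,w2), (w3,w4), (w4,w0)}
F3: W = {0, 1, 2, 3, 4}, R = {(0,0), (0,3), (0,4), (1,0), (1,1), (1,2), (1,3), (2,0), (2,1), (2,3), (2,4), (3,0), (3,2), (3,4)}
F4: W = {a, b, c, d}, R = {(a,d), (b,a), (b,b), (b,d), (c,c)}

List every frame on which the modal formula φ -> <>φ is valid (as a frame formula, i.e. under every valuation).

Frame correspondent (Sahlqvist): forall x Rxx — i.e. reflexivity.
F1: fails — world u does not see itself.
F2: fails — world w0 does not see itself.
F3: fails — world 2 does not see itself.
F4: fails — world a does not see itself.
Valid on no frame.

none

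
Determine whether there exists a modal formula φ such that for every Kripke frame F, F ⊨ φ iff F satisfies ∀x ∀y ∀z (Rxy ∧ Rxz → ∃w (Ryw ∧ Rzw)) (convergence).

This is a Sahlqvist condition; the .2 axiom ◇□p → □◇p defines it.
Suppose ◇□p→□◇p is valid. Take Rxy, Rxz and set V(p)={w : Ryw}. Then □p at y so ◇□p at x, so □◇p at x, so ◇p at z, giving w with Rzw and Ryw.

Definable; ◇□p → □◇p defines it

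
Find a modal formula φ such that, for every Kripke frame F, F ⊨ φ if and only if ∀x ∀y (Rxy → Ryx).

The condition is symmetry. The B schema s → □◇s defines it.
Suppose s→□◇s is valid. Take Rxy and set V(s)={x}. Then s at x, so □◇s at x, so ◇s at y, so some z with Ryz has s; z=x, i.e. Ryx.

s → □◇s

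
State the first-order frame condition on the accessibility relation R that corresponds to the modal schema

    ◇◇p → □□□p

This is a Sahlqvist (Geach-type) schema ◇^2□^0p → □^3◇^0p.
Minimal-valuation argument: fix x; take any y with xR^2y and any z with xR^3z. Set V(p) to the set of worlds R-reachable from y in exactly 0 steps. Then □^0p holds at y, so the antecedent holds at x; validity forces ◇^0p at z, giving a w with zR^0w and yR^0w.
First-order correspondent: ∀x ∀y ∀z ((xR²y ∧ xR³z) → ∃w (y = w ∧ z = w)).

∀x ∀y ∀z ((xR²y ∧ xR³z) → ∃w (y = w ∧ z = w))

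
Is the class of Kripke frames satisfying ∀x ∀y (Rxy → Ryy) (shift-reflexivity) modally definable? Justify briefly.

Yes: it is shift-reflexivity, defined by the T□ schema □(□p → p).

Yes, by □(□p → p)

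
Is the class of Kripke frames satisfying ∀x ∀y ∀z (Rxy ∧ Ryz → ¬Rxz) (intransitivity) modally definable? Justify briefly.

Not modally definable

If a class were modally definable it would be closed under surjective bounded morphisms (Goldblatt–Thomason).
The 7-cycle (worlds s,t,u,v,w,x,y with s→t→u→v→w→x→y→s) is intransitive. Mapping every world to a single reflexive point • is a surjective bounded morphism; the reflexive point is not intransitive (R••∧R•• but R••).
So the class is not modally definable.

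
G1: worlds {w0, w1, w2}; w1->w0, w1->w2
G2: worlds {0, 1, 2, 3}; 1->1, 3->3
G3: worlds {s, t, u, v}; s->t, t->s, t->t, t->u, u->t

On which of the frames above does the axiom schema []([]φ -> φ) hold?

G2

Frame correspondent (Sahlqvist): forall x forall y (Rxy -> Ryy) — i.e. shift-reflexivity.
G1: fails — Rw1w2 but not Rw2w2.
G2: condition met.
G3: fails — Rts but not Rss.
Valid on: G2.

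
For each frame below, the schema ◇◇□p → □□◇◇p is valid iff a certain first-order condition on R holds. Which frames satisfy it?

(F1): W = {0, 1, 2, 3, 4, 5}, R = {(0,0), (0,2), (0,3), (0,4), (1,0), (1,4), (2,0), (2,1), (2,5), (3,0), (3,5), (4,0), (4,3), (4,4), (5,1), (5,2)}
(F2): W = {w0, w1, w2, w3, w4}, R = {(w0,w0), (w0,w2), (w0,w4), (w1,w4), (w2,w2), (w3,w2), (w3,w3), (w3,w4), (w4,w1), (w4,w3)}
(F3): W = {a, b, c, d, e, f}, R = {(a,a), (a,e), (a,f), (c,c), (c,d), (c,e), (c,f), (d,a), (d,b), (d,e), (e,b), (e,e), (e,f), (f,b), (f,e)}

The schema corresponds to a generalized confluence (Geach) condition: ∀x ∀y ∀z ((xR²y ∧ xR²z) → ∃w (yRw ∧ zR²w)).
(F1): holds.
(F2): fails — w0R²w0, w0R²w1 but no w with w0Rw and w1R²w.
(F3): fails — aR²a, aR²b but no w with aRw and bR²w.

(F1)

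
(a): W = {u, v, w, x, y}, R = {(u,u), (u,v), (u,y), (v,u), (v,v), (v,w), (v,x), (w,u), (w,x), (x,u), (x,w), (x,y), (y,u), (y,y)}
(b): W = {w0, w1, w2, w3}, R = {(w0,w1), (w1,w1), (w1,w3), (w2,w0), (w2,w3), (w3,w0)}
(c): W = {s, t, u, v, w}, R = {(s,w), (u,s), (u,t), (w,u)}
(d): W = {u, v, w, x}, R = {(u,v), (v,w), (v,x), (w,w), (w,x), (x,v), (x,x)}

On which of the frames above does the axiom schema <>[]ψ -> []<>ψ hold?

(a), (d)

The schema corresponds to convergence: forall x forall y forall z (Rxy & Rxz -> exists w (Ryw & Rzw)).
(a): holds.
(b): fails — Rw1w1 and Rw1w3 but w1 and w3 have no common successor.
(c): fails — Rus and Rut but s and t have no common successor.
(d): holds.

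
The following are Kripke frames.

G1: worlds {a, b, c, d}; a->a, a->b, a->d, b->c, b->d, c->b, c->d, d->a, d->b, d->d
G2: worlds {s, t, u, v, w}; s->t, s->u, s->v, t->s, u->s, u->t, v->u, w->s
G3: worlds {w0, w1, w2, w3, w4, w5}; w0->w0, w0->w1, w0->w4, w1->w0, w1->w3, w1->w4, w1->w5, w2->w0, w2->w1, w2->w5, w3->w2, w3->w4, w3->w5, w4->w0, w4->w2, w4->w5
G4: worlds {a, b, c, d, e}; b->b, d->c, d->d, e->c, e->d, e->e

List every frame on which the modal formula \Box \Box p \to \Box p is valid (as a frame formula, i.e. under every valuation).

This is the axiom for density; its first-order frame correspondent is \forall x \forall y (Rxy \to \exists z (Rxz \wedge Rzy)).
G1: fails — Rbc but no z with Rbz and Rzc.
G2: fails — Rvu but no z with Rvz and Rzu.
G3: fails — Rw1w3 but no z with Rw1z and Rzw3.
G4: satisfies the condition.

G4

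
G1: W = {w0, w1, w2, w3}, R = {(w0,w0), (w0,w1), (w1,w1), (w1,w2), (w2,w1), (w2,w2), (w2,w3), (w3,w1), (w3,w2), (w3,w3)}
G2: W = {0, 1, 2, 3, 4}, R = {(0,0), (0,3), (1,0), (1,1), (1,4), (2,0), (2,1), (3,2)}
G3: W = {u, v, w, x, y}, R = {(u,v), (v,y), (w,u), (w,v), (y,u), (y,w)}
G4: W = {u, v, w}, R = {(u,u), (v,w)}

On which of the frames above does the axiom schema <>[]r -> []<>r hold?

The schema corresponds to convergence: forall x forall y forall z (Rxy & Rxz -> exists w (Ryw & Rzw)).
G1: condition met.
G2: fails — R00 and R03 but 0 and 3 have no common successor.
G3: fails — Rwu and Rwv but u and v have no common successor.
G4: fails — Rvw and Rvw but w and w have no common successor.
Valid on: G1.

G1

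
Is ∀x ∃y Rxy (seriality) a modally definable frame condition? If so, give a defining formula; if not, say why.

Yes: it is seriality, defined by the D schema □q → ◇q.
Suppose □q→◇q is valid. At any x set V(q)=W. Then □q at x, so ◇q at x, so x has a successor.

Yes — defined by □q → ◇q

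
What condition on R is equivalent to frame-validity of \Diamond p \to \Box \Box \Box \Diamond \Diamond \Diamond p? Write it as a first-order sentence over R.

\forall x \forall y \forall z ((xRy \wedge x R^3 z) \to \exists w (y = w \wedge z R^3 w))

This is a Sahlqvist (Geach-type) schema ◇^1□^0p → □^3◇^3p.
Minimal-valuation argument: fix x; take any y with xR^1y and any z with xR^3z. Set V(p) to the set of worlds R-reachable from y in exactly 0 steps. Then □^0p holds at y, so the antecedent holds at x; validity forces ◇^3p at z, giving a w with zR^3w and yR^0w.
First-order correspondent: \forall x \forall y \forall z ((xRy \wedge x R^3 z) \to \exists w (y = w \wedge z R^3 w)).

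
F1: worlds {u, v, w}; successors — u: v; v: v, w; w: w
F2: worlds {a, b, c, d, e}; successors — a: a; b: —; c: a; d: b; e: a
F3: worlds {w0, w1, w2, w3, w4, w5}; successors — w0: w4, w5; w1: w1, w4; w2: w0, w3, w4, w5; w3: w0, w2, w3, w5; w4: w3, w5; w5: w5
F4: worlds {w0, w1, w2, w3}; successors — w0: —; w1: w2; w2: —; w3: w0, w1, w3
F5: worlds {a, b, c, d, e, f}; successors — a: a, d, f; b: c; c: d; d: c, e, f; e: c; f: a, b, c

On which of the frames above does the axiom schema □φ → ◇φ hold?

F1, F3, F5

Frame correspondent (Sahlqvist): ∀x ∃y Rxy — i.e. seriality.
F1: satisfies the condition.
F2: fails — world b has no successor.
F3: satisfies the condition.
F4: fails — world w0 has no successor.
F5: satisfies the condition.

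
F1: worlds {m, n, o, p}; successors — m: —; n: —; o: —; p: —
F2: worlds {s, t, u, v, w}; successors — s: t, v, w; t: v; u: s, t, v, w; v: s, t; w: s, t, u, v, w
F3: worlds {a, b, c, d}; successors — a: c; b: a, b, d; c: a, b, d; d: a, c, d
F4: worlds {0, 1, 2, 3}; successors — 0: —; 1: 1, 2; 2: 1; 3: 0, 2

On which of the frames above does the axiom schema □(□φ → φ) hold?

Frame correspondent (Sahlqvist): ∀x ∀y (Rxy → Ryy) — i.e. shift-reflexivity.
F1: condition met.
F2: fails — Ruv but not Rvv.
F3: fails — Rdc but not Rcc.
F4: fails — R32 but not R22.

F1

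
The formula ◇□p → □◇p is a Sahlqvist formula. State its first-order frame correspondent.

Suppose ◇□p→□◇p is valid. Take Rxy, Rxz and set V(p)={w : Ryw}. Then □p at y so ◇□p at x, so □◇p at x, so ◇p at z, giving w with Rzw and Ryw.
Conversely, any frame satisfying ∀x ∀y ∀z (Rxy ∧ Rxz → ∃w (Ryw ∧ Rzw)) validates the schema.
Frame condition: ∀x ∀y ∀z (Rxy ∧ Rxz → ∃w (Ryw ∧ Rzw)).

convergence: ∀x ∀y ∀z (Rxy ∧ Rxz → ∃w (Ryw ∧ Rzw))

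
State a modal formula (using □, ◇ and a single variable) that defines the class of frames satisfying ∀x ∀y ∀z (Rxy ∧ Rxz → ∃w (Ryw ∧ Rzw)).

◇□ψ → □◇ψ

This is convergence; the standard corresponding axiom is .2: ◇□ψ → □◇ψ.
Suppose ◇□ψ→□◇ψ is valid. Take Rxy, Rxz and set V(ψ)={w : Ryw}. Then □ψ at y so ◇□ψ at x, so □◇ψ at x, so ◇ψ at z, giving w with Rzw and Ryw.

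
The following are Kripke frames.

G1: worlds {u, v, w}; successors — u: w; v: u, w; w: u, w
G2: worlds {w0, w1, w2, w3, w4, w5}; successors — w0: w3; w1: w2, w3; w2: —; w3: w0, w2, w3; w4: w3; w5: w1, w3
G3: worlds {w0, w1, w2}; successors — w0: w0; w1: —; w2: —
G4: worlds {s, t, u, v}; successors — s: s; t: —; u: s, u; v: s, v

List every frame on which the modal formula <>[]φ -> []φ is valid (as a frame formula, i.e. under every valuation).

G3

Frame correspondent (Sahlqvist): forall x forall y forall z ((xRy & xRz) -> exists w (yRw & z = w)) — i.e. a generalized confluence (Geach) condition.
G1: fails — vRu, vRu but no t with uRt and u=t.
G2: fails — w1Rw2, w1Rw2 but no w with w2Rw and w2=w.
G3: ✓.
G4: fails — uRs, uRu but no w with sRw and u=w.
Valid on: G3.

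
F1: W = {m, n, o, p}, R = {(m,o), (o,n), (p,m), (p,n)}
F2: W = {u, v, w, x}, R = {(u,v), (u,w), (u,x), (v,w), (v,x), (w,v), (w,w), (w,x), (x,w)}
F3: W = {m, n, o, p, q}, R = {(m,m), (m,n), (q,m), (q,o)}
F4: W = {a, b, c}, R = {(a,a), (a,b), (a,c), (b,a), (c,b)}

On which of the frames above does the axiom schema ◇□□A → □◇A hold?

F2

This is the axiom for a generalized confluence (Geach) condition; its first-order frame correspondent is ∀x ∀y ∀z ((xRy ∧ xRz) → ∃w (yR²w ∧ zRw)).
F1: fails — mRo, mRo but no w with oR²w and oRw.
F2: condition met.
F3: fails — mRm, mRn but no w with mR²w and nRw.
F4: fails — aRc, aRc but no w with cR²w and cRw.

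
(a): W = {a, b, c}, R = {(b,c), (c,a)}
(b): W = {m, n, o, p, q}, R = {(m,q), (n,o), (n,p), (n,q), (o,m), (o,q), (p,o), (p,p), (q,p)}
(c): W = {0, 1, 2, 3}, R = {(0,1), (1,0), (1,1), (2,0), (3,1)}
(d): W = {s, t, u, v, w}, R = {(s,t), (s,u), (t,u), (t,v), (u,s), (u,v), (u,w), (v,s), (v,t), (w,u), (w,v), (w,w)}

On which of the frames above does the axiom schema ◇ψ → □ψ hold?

(a)

Frame correspondent (Sahlqvist): ∀x ∀y ∀z (Rxy ∧ Rxz → y = z) — i.e. partial functionality.
(a): condition met.
(b): fails — n sees both o and p.
(c): fails — 1 sees both 0 and 1.
(d): fails — s sees both t and u.
Valid on: (a).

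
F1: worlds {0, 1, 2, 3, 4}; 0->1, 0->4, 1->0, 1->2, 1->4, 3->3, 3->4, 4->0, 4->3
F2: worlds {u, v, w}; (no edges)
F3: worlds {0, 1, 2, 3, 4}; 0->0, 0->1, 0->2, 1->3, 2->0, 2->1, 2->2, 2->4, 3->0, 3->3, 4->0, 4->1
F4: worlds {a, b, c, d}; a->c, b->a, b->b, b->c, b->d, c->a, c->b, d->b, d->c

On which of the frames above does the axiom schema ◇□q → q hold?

This is the axiom for symmetry; its first-order frame correspondent is ∀x ∀y (Rxy → Ryx).
F1: fails — R12 but not R21.
F2: holds.
F3: fails — R01 but not R10.
F4: fails — Rdc but not Rcd.
Valid on: F2.

F2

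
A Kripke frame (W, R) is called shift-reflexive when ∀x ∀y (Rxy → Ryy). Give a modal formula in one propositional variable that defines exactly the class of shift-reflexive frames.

The condition is shift-reflexivity. The T□ schema □(□r → r) defines it.

□(□r → r)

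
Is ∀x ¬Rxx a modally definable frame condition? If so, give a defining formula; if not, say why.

If a class were modally definable it would be closed under surjective bounded morphisms (Goldblatt–Thomason).
The 4-cycle (worlds 0,1,2,3 with 0→1→2→3→0) is irreflexive, and the map sending every world to a single reflexive point • is a surjective bounded morphism (forth: every edge maps to (•,•); back: every world has a successor). So any modal formula valid on the 4-cycle is also valid on the reflexive point, which is not irreflexive.
So the class is not modally definable.

Not modally definable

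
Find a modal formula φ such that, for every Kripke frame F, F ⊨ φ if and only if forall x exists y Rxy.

□ψ → ◇ψ

The condition is seriality. The D schema □ψ → ◇ψ defines it.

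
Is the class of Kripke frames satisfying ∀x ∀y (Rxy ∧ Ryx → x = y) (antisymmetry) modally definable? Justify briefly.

Not modally definable

If a class were modally definable it would be closed under surjective bounded morphisms (Goldblatt–Thomason).
The 6-cycle (worlds 0,1,2,3,4,5 with 0→1→2→3→4→5→0) is antisymmetric. Sending even-indexed worlds to s and odd-indexed worlds to t is a surjective bounded morphism onto the two-world frame with s↔t, which is not antisymmetric.
So no modal formula (or set of formulas) defines exactly the antisymmetric frames.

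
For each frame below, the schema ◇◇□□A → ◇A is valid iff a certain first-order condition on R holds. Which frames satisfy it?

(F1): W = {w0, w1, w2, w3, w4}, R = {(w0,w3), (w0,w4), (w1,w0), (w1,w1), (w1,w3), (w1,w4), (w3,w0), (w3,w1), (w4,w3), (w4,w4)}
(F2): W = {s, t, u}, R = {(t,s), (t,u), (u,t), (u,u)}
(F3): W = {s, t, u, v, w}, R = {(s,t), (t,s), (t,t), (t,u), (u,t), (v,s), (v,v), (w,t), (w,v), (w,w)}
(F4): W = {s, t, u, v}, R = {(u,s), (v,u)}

(F1), (F3)

Frame correspondent (Sahlqvist): ∀x ∀y (xR²y → ∃w (yR²w ∧ xRw)) — i.e. a generalized confluence (Geach) condition.
(F1): condition met.
(F2): fails — uR²s but no w with sR²w and uRw.
(F3): condition met.
(F4): fails — vR²s but no w with sR²w and vRw.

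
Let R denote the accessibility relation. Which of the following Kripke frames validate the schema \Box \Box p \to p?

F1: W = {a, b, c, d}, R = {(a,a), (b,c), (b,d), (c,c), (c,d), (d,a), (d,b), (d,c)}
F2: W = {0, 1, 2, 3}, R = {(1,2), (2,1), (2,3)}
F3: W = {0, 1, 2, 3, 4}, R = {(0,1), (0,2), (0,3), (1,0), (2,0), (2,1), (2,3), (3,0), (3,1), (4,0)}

This is the axiom for a generalized confluence (Geach) condition; its first-order frame correspondent is \forall x \exists w (x R^2 w \wedge x = w).
F1: condition met.
F2: fails — at 0 but no w with 0R²w and 0=w.
F3: fails — at 4 but no w with 4R²w and 4=w.
Valid on: F1.

F1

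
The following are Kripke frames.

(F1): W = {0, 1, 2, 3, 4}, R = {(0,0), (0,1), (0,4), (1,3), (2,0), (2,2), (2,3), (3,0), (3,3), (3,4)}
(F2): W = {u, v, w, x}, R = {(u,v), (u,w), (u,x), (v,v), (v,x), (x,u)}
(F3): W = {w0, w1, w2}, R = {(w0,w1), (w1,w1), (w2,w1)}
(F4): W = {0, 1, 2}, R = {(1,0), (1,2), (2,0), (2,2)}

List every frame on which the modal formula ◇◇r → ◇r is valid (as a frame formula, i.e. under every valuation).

(F3), (F4)

Frame correspondent (Sahlqvist): ∀x ∀y ∀z (Rxy ∧ Ryz → Rxz) — i.e. transitivity.
(F1): fails — R01 and R13 but not R03.
(F2): fails — Rvx and Rxu but not Rvu.
(F3): holds.
(F4): holds.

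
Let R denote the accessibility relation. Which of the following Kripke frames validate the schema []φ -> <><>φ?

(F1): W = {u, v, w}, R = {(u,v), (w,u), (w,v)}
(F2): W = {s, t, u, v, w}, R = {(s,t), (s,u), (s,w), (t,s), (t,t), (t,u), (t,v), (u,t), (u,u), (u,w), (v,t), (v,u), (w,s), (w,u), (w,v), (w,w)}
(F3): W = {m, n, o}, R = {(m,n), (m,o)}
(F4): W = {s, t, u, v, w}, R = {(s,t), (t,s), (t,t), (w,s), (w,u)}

(F2)

Frame correspondent (Sahlqvist): forall x exists w (xRw & x R^2 w) — i.e. a generalized confluence (Geach) condition.
(F1): fails — at u but no t with uRt and uR²t.
(F2): ✓.
(F3): fails — at m but no w with mRw and mR²w.
(F4): fails — at u but no w* with uRw* and uR²w*.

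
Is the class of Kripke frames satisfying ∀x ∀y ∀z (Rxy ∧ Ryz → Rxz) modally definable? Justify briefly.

The condition is transitivity. A defining modal formula is □r → □□r.
Suppose □r→□□r is valid. Take Rxy, Ryz and set V(r)={w : Rxw}. Then □r at x, so □□r at x, so □r at y, so r at z, i.e. Rxz.

Yes — defined by □r → □□r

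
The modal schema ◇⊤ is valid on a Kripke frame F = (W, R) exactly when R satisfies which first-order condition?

This is a form of the D axiom.
It corresponds to seriality: ∀x ∃y Rxy.

Seriality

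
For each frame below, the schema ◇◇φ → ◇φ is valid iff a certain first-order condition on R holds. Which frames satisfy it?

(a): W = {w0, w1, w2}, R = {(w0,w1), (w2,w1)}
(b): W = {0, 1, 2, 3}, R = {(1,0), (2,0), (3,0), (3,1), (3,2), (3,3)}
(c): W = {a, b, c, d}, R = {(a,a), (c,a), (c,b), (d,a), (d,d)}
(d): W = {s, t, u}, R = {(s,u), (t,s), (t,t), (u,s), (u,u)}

Frame correspondent (Sahlqvist): ∀x ∀y ∀z (Rxy ∧ Ryz → Rxz) — i.e. transitivity.
(a): ✓.
(b): ✓.
(c): ✓.
(d): fails — Rts and Rsu but not Rtu.

(a), (b), (c)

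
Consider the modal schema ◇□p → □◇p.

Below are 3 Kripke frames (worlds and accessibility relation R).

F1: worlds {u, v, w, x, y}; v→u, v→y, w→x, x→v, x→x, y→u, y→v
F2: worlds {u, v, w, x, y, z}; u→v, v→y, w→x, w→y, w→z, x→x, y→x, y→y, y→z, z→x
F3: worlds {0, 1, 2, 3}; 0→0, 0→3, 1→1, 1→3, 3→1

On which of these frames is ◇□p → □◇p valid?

Frame correspondent (Sahlqvist): ∀x ∀y ∀z (Rxy ∧ Rxz → ∃w (Ryw ∧ Rzw)) — i.e. convergence.
F1: fails — Rvu and Rvu but u and u have no common successor.
F2: ✓.
F3: fails — R00 and R03 but 0 and 3 have no common successor.

F2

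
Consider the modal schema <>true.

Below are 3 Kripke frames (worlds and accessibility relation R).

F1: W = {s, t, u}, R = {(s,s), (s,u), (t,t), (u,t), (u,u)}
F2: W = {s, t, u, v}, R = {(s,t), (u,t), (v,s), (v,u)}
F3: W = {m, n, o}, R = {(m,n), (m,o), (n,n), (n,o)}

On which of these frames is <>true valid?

F1

The schema corresponds to seriality: forall x exists y Rxy.
F1: satisfies the condition.
F2: fails — world t has no successor.
F3: fails — world o has no successor.
Valid on: F1.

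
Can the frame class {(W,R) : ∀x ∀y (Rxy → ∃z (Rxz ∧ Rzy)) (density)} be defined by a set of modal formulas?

Yes: it is density, defined by the C4 schema □□p → □p.
Suppose □□p→□p is valid. Take Rxy and set V(p)={w : xR²w}. Then □□p at x, so □p at x, so p at y, i.e. ∃z(Rxz∧Rzy).

Definable; □□p → □p defines it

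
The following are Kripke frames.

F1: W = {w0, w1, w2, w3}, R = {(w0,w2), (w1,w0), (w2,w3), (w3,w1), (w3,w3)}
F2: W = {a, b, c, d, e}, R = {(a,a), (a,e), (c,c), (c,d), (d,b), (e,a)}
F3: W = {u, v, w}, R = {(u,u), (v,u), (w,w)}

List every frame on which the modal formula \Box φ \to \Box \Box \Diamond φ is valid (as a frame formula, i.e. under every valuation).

Frame correspondent (Sahlqvist): \forall x \forall z (x R^2 z \to \exists w (xRw \wedge zRw)) — i.e. a generalized confluence (Geach) condition.
F1: fails — w0R²w3 but no w with w0Rw and w3Rw.
F2: fails — cR²b but no w with cRw and bRw.
F3: condition met.
Valid on: F3.

F3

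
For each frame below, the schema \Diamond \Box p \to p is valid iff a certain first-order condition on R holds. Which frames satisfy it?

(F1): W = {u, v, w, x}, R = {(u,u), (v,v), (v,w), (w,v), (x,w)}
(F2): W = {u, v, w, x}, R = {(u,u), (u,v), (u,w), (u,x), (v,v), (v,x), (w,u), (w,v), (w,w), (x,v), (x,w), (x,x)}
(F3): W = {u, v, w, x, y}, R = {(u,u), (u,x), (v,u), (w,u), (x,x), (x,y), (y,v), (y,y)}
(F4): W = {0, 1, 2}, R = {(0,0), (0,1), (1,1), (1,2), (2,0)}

none

This is the axiom for symmetry; its first-order frame correspondent is \forall x \forall y (Rxy \to Ryx).
(F1): fails — Rxw but not Rwx.
(F2): fails — Ruv but not Rvu.
(F3): fails — Rwu but not Ruw.
(F4): fails — R12 but not R21.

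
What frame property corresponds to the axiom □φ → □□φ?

Suppose □φ→□□φ is valid. Take Rxy, Ryz and set V(φ)={w : Rxw}. Then □φ at x, so □□φ at x, so □φ at y, so φ at z, i.e. Rxz.

transitivity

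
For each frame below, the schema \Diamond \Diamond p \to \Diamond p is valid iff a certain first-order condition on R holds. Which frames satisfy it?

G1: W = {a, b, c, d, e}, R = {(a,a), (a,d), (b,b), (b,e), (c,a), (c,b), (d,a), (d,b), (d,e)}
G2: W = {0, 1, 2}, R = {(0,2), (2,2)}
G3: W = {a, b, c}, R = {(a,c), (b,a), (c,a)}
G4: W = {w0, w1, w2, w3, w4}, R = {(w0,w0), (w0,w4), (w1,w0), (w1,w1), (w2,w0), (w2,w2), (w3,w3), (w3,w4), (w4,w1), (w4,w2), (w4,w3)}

The schema corresponds to transitivity: \forall x \forall y \forall z (Rxy \wedge Ryz \to Rxz).
G1: fails — Rcb and Rbe but not Rce.
G2: holds.
G3: fails — Rac and Rca but not Raa.
G4: fails — Rw1w0 and Rw0w4 but not Rw1w4.

G2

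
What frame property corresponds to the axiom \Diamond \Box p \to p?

Replacing p by ¬p and contraposing gives the equivalent schema p → □◇p.
Suppose p→□◇p is valid. Take Rxy and set V(p)={x}. Then p at x, so □◇p at x, so ◇p at y, so some z with Ryz has p; z=x, i.e. Ryx.
Conversely, any frame satisfying \forall x \forall y (Rxy \to Ryx) validates the schema.
So the correspondent is symmetry.

Symmetry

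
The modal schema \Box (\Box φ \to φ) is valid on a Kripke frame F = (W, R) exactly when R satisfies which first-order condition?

Suppose □(□φ→φ) is valid. Take Rxy and set V(φ)={w : Ryw}. Then at y, □φ holds; since □(□φ→φ) at x, □φ→φ at y, so φ at y, i.e. Ryy.

shift-reflexivity: \forall x \forall y (Rxy \to Ryy)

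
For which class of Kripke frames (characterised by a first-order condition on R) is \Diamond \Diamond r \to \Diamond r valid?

Replacing r by ¬r and contraposing gives the equivalent schema □r → □□r.
Suppose □r→□□r is valid. Take Rxy, Ryz and set V(r)={w : Rxw}. Then □r at x, so □□r at x, so □r at y, so r at z, i.e. Rxz.
The converse is a direct semantic check.
Frame condition: \forall x \forall y \forall z (Rxy \wedge Ryz \to Rxz).

transitivity: \forall x \forall y \forall z (Rxy \wedge Ryz \to Rxz)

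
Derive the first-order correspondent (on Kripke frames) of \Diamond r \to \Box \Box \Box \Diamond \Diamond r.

\forall x \forall y \forall z ((xRy \wedge x R^3 z) \to \exists w (y = w \wedge z R^2 w))

This is a Sahlqvist (Geach-type) schema ◇^1□^0r → □^3◇^2r.
Minimal-valuation argument: fix x; take any y with xR^1y and any z with xR^3z. Set V(r) to the set of worlds R-reachable from y in exactly 0 steps. Then □^0r holds at y, so the antecedent holds at x; validity forces ◇^2r at z, giving a w with zR^2w and yR^0w.
First-order correspondent: \forall x \forall y \forall z ((xRy \wedge x R^3 z) \to \exists w (y = w \wedge z R^2 w)).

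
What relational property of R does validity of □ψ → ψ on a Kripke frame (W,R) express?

reflexivity: ∀x Rxx

This schema is the T axiom.
It corresponds to reflexivity: ∀x Rxx.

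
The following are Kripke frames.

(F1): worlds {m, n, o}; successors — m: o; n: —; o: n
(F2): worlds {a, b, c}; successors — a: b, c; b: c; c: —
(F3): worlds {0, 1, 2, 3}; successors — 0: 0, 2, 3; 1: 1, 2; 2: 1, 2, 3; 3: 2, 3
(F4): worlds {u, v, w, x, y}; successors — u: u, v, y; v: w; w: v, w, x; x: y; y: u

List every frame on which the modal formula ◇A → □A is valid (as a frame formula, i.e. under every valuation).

(F1)

Frame correspondent (Sahlqvist): ∀x ∀y ∀z (Rxy ∧ Rxz → y = z) — i.e. partial functionality.
(F1): satisfies the condition.
(F2): fails — a sees both b and c.
(F3): fails — 0 sees both 0 and 2.
(F4): fails — u sees both u and v.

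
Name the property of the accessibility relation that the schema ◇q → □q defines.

partial functionality

This is the CD axiom.
Its frame correspondent is partial functionality — ∀x ∀y ∀z (Rxy ∧ Rxz → y = z).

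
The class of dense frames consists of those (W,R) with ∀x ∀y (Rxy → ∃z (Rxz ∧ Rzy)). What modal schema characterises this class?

This is density; the standard corresponding axiom is C4: □□q → □q.
Suppose □□q→□q is valid. Take Rxy and set V(q)={w : xR²w}. Then □□q at x, so □q at x, so q at y, i.e. ∃z(Rxz∧Rzy).

□□q → □q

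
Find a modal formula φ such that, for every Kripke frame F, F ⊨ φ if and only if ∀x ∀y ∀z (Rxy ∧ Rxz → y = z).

The condition is partial functionality. The CD schema ◇s → □s defines it.

◇s → □s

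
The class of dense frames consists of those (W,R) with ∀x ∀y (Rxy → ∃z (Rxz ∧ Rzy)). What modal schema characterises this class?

□□ψ → □ψ

The condition is density. The C4 schema □□ψ → □ψ defines it.
Suppose □□ψ→□ψ is valid. Take Rxy and set V(ψ)={w : xR²w}. Then □□ψ at x, so □ψ at x, so ψ at y, i.e. ∃z(Rxz∧Rzy).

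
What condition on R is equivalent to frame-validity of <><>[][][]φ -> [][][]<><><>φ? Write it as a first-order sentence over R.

forall x forall y forall z ((x R^2 y & x R^3 z) -> exists w (y R^3 w & z R^3 w))

This is a Sahlqvist (Geach-type) schema ◇^2□^3φ → □^3◇^3φ.
First-order correspondent: forall x forall y forall z ((x R^2 y & x R^3 z) -> exists w (y R^3 w & z R^3 w)).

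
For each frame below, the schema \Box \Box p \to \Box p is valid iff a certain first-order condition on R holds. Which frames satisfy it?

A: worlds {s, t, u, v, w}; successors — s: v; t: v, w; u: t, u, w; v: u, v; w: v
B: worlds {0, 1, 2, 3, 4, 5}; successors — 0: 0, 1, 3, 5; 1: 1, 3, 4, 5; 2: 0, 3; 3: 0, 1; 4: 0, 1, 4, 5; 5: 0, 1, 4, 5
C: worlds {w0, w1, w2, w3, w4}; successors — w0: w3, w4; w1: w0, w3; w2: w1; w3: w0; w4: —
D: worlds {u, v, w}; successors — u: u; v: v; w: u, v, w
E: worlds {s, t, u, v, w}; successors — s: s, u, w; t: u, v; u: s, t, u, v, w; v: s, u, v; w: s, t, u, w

This is the axiom for density; its first-order frame correspondent is \forall x \forall y (Rxy \to \exists z (Rxz \wedge Rzy)).
A: fails — Rtw but no z with Rtz and Rzw.
B: condition met.
C: fails — Rw0w4 but no z with Rw0z and Rzw4.
D: condition met.
E: condition met.

B, D, E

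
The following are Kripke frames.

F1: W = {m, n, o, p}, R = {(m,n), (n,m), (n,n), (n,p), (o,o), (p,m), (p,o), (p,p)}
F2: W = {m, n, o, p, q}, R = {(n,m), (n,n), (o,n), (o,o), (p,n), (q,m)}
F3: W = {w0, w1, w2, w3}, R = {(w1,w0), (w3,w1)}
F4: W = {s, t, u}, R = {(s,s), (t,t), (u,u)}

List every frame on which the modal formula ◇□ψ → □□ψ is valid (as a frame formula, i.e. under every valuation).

F3, F4

The schema corresponds to a generalized confluence (Geach) condition: ∀x ∀y ∀z ((xRy ∧ xR²z) → ∃w (yRw ∧ z = w)).
F1: fails — nRm, nR²m but no w with mRw and m=w.
F2: fails — nRm, nR²m but no w with mRw and m=w.
F3: ✓.
F4: ✓.
Valid on: F3, F4.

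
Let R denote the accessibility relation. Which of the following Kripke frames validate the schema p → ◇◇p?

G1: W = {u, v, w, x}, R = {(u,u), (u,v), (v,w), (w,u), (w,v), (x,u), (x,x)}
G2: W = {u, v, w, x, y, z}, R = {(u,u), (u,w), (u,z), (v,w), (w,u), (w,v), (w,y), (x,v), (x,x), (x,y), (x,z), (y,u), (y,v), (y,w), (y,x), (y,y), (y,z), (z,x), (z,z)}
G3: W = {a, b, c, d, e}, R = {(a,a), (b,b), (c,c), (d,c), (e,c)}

G1, G2

This is the axiom for a generalized confluence (Geach) condition; its first-order frame correspondent is ∀x ∃w (x = w ∧ xR²w).
G1: holds.
G2: holds.
G3: fails — at d but no w with d=w and dR²w.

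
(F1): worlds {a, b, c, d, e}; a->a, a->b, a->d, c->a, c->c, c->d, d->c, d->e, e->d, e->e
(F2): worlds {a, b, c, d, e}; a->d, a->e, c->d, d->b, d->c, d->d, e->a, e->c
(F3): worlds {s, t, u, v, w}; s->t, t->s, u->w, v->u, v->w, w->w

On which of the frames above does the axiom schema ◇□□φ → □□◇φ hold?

(F3)

This is the axiom for a generalized confluence (Geach) condition; its first-order frame correspondent is ∀x ∀y ∀z ((xRy ∧ xR²z) → ∃w (yR²w ∧ zRw)).
(F1): fails — aRa, aR²b but no w with aR²w and bRw.
(F2): fails — aRd, aR²b but no w with dR²w and bRw.
(F3): satisfies the condition.
Valid on: (F3).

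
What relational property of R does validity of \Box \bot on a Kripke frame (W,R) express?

Emptiness of R

This is the Ver axiom.
Its frame correspondent is emptiness of R — \forall x \forall y \neg Rxy.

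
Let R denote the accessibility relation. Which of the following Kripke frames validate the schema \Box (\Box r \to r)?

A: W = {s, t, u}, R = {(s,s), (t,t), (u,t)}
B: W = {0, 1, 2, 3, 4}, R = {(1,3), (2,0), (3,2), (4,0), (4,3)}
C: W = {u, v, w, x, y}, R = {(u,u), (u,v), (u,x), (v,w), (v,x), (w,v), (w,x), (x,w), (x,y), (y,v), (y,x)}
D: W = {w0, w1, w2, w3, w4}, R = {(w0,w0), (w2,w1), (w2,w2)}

A

The schema corresponds to shift-reflexivity: \forall x \forall y (Rxy \to Ryy).
A: holds.
B: fails — R32 but not R22.
C: fails — Ruv but not Rvv.
D: fails — Rw2w1 but not Rw1w1.
Valid on: A.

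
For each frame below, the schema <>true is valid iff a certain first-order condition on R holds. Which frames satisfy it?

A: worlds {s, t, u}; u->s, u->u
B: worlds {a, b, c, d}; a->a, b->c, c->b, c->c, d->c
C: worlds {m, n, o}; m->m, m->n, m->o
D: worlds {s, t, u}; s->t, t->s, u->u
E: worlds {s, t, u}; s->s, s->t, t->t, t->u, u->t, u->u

Frame correspondent (Sahlqvist): forall x exists y Rxy — i.e. seriality.
A: fails — world s has no successor.
B: ✓.
C: fails — world n has no successor.
D: ✓.
E: ✓.
Valid on: B, D, E.

B, D, E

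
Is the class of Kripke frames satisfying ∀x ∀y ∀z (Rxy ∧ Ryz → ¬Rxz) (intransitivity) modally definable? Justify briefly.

No

Any modally definable frame class is closed under surjective bounded morphisms.
The 3-cycle (worlds w0,w1,w2 with w0→w1→w2→w0) is intransitive. Mapping every world to a single reflexive point • is a surjective bounded morphism; the reflexive point is not intransitive (R••∧R•• but R••).
So the class is not modally definable.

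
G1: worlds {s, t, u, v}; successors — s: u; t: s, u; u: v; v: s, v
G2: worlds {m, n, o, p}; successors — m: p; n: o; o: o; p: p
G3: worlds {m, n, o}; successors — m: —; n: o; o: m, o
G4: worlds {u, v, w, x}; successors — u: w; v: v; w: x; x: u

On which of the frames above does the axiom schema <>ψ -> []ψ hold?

Frame correspondent (Sahlqvist): forall x forall y forall z (Rxy & Rxz -> y = z) — i.e. partial functionality.
G1: fails — t sees both s and u.
G2: condition met.
G3: fails — o sees both m and o.
G4: condition met.
Valid on: G2, G4.

G2, G4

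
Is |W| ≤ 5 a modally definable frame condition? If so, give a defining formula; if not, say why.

If a class were modally definable it would be closed under disjoint unions (Goldblatt–Thomason).
Any modal formula valid on each of 6 disjoint one-world frames is valid on their disjoint union (validity is preserved under disjoint unions). Each one-world frame has |W|=1≤5, but the union has |W|=6.
Hence having at most 5 worlds is not modally definable.

No — not modally definable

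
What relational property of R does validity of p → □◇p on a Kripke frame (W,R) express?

symmetry: ∀x ∀y (Rxy → Ryx)

Suppose p→□◇p is valid. Take Rxy and set V(p)={x}. Then p at x, so □◇p at x, so ◇p at y, so some z with Ryz has p; z=x, i.e. Ryx.
Conversely, on a frame with symmetry the schema holds at every world under every valuation.
So the correspondent is symmetry.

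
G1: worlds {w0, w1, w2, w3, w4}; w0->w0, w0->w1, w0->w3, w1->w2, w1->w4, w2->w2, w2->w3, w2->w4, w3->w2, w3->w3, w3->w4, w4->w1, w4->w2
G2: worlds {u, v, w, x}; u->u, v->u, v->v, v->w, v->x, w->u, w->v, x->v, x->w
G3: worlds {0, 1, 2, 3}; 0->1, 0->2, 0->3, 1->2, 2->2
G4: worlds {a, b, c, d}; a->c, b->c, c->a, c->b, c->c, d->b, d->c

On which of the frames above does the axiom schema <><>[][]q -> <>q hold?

G1, G3, G4

The schema corresponds to a generalized confluence (Geach) condition: forall x forall y (x R^2 y -> exists w (y R^2 w & xRw)).
G1: holds.
G2: fails — xR²u but no t with uR²t and xRt.
G3: holds.
G4: holds.
Valid on: G1, G3, G4.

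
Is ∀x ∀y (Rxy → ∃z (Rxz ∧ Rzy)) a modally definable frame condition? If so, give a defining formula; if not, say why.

Definable; □□r → □r defines it

This is a Sahlqvist condition; the C4 axiom □□r → □r defines it.
Suppose □□r→□r is valid. Take Rxy and set V(r)={w : xR²w}. Then □□r at x, so □r at x, so r at y, i.e. ∃z(Rxz∧Rzy).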